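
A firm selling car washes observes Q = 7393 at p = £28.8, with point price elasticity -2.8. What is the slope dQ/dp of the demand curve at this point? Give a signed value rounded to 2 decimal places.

Ed = (dQ/dp)·(p/Q) ⇒ dQ/dp = Ed·Q/p = (-2.8)·7393/28.8 = -718.7638…

-718.76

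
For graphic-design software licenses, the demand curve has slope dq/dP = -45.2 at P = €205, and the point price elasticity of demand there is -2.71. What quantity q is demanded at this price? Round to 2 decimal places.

Ed = (dq/dP)·(P/q) ⇒ q = (dq/dP)·P/Ed = (-45.2)·205/(-2.71) = 3419.1881…

3419.19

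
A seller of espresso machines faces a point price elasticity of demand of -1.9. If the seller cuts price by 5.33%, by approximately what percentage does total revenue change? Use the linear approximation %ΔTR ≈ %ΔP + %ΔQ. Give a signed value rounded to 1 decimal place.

+4.8%

%ΔQ ≈ Ed × %ΔP = (-1.9) × (-5.33%) = +10.1270%
%ΔTR ≈ %ΔP + %ΔQ = (-5.33%) + (+10.1270%) = +4.7970%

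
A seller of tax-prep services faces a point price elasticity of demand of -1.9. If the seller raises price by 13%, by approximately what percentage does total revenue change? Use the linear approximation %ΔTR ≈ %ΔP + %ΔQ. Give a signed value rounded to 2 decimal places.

-11.70%

%ΔQ ≈ Ed × %ΔP = (-1.9) × (+13%) = -24.7000%
%ΔTR ≈ %ΔP + %ΔQ = (+13%) + (-24.7000%) = -11.7000%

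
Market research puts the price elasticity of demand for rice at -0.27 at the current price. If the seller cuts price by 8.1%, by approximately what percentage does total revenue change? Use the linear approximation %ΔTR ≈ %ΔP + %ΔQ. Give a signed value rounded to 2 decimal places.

-5.91%

%ΔQ ≈ Ed × %ΔP = (-0.27) × (-8.1%) = +2.1870%
%ΔTR ≈ %ΔP + %ΔQ = (-8.1%) + (+2.1870%) = -5.9130%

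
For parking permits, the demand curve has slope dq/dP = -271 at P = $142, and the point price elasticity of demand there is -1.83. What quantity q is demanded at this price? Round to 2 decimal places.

Ed = (dq/dP)·(P/q) ⇒ q = (dq/dP)·P/Ed = (-271)·142/(-1.83) = 21028.4153…

21028.42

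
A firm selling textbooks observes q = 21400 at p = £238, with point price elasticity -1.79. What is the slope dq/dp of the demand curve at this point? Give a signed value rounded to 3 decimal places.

-160.950

Ed = (dq/dp)·(p/q) ⇒ dq/dp = Ed·q/p = (-1.79)·21400/238 = -160.94957…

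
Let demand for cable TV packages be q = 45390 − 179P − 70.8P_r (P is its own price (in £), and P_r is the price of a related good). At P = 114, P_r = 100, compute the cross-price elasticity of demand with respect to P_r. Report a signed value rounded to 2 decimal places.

-0.40

At the given values, q = 45390 − 179(114) − 70.8(100) = 17904.
∂q/∂P_r = -70.8.
E = (-70.8) × (100/17904) = -0.3954…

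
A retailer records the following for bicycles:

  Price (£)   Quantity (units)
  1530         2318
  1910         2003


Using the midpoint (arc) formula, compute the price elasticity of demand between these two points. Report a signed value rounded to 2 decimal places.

%ΔQ = (2003 − 2318) / [(2318 + 2003)/2] = -315/2160.5 = -0.145799…
%ΔP = (1910 − 1530) / [(1530 + 1910)/2] = 380/1720 = 0.220930…
Arc Ed = %ΔQ / %ΔP = (-315/2160.5) / (380/1720) = -0.6599…

-0.66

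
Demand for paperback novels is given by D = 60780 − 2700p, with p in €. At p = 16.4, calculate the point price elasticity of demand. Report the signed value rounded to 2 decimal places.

dD/dp = −2700. At p = 16.4, D = 60780 − 2700(16.4) = 16500.
Ed = (dD/dp)·(p/D) = −2700 × (16.4/16500) = -2.6836…

-2.68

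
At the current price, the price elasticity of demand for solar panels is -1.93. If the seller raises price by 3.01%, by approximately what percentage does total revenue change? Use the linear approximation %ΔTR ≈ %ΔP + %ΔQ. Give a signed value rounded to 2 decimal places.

-2.80%

%ΔQ ≈ Ed × %ΔP = (-1.93) × (+3.01%) = -5.8093%
%ΔTR ≈ %ΔP + %ΔQ = (+3.01%) + (-5.8093%) = -2.7993%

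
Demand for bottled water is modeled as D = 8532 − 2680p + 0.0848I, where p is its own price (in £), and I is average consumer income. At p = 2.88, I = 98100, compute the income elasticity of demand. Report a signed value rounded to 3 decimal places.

0.911

At the given values, D = 8532 − 2680(2.88) + 0.0848(98100) = 9132.48.
∂D/∂I = 0.0848.
E = (0.0848) × (98100/9132.48) = 0.91091…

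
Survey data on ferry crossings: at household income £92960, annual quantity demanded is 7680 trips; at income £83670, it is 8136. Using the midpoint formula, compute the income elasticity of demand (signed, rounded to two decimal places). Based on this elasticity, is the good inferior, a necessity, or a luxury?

-0.55; inferior

%ΔQ = (8136 − 7680)/[( 7680 + 8136)/2] = 456/7908 = 0.057663…
%ΔIncome = (83670 − 92960)/[( 92960 + 83670)/2] = -9290/88315 = -0.105191…
E_income = (456/7908) / (-9290/88315) = -0.5481…
E_income < 0 ⇒ inferior good.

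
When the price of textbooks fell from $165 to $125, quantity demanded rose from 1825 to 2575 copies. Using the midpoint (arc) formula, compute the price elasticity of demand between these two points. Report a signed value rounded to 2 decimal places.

-1.24

%ΔQ = (2575 − 1825) / [(1825 + 2575)/2] = 750/2200 = 0.340909…
%ΔP = (125 − 165) / [(165 + 125)/2] = -40/145 = -0.275862…
Arc Ed = %ΔQ / %ΔP = (750/2200) / (-40/145) = -1.2357…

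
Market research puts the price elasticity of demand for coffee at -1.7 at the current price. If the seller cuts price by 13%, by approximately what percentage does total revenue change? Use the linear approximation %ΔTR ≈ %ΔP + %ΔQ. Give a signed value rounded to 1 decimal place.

%ΔQ ≈ Ed × %ΔP = (-1.7) × (-13%) = +22.1000%
%ΔTR ≈ %ΔP + %ΔQ = (-13%) + (+22.1000%) = +9.1000%

+9.1%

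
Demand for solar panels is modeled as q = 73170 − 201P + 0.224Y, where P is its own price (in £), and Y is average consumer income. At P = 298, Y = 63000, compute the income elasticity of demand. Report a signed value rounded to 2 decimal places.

0.52

At the given values, q = 73170 − 201(298) + 0.224(63000) = 27384.
∂q/∂Y = 0.224.
E = (0.224) × (63000/27384) = 0.5153…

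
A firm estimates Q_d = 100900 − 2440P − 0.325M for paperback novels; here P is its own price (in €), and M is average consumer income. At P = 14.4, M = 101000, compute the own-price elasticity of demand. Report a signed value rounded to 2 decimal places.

-1.07

At the given values, Q_d = 100900 − 2440(14.4) − 0.325(101000) = 32939.
∂Q_d/∂P = −2440.
E = (-2440) × (14.4/32939) = -1.0666…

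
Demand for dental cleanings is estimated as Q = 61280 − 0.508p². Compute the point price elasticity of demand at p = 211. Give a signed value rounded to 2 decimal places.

-1.17

dQ/dp = −2·0.508·p = -214.376. At p = 211, Q = 38663.332.
Ed = (dQ/dp)·(p/Q) = (-214.376) × (211/38663.332) = -1.1699…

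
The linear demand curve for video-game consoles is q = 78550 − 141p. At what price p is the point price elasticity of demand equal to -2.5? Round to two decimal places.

397.92

Ed = −141p/(78550 − 141p). Set this equal to -2.5:
141p = 2.5·(78550 − 141p) ⇒ 141p(1 + 2.5) = 2.5·78550
p = 2.5·78550 / (141·3.5) = 397.9229…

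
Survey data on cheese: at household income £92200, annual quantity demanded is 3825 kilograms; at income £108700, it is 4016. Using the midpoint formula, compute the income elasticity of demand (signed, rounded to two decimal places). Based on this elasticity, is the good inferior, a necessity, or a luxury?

0.30; necessity

%ΔQ = (4016 − 3825)/[( 3825 + 4016)/2] = 191/3920.5 = 0.048718…
%ΔIncome = (108700 − 92200)/[( 92200 + 108700)/2] = 16500/100450 = 0.164260…
E_income = (191/3920.5) / (16500/100450) = 0.2965…
0 < E_income < 1 ⇒ normal good, necessity.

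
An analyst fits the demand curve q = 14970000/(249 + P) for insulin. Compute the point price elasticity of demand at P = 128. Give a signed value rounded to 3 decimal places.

-0.340

dq/dP = −14970000/(249 + P)² = -105.327. At P = 128, q = 39708.2.
Ed = (dq/dP)·(P/q) = (-105.327) × (128/39708.2) = -0.33952…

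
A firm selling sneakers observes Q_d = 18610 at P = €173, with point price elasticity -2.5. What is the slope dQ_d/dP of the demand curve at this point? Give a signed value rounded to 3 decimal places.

Ed = (dQ_d/dP)·(P/Q_d) ⇒ dQ_d/dP = Ed·Q_d/P = (-2.5)·18610/173 = -268.93063…

-268.931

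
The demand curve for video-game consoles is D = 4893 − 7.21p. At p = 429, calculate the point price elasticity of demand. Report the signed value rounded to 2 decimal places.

dD/dp = −7.21. At p = 429, D = 4893 − 7.21(429) = 1799.91.
Ed = (dD/dp)·(p/D) = −7.21 × (429/1799.91) = -1.7184…

-1.72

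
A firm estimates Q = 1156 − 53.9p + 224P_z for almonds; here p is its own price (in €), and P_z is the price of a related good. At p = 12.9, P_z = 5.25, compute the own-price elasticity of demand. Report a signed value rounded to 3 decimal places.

At the given values, Q = 1156 − 53.9(12.9) + 224(5.25) = 1636.69.
∂Q/∂p = −53.9.
E = (-53.9) × (12.9/1636.69) = -0.42482…

-0.425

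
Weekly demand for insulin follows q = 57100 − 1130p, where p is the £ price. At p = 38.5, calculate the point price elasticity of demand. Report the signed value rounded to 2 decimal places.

-3.20

dq/dp = −1130. At p = 38.5, q = 57100 − 1130(38.5) = 13595.
Ed = (dq/dp)·(p/q) = −1130 × (38.5/13595) = -3.2000…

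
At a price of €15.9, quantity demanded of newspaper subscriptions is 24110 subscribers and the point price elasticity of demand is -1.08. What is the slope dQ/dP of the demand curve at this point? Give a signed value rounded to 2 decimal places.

Ed = (dQ/dP)·(P/Q) ⇒ dQ/dP = Ed·Q/P = (-1.08)·24110/15.9 = -1637.6603…

-1637.66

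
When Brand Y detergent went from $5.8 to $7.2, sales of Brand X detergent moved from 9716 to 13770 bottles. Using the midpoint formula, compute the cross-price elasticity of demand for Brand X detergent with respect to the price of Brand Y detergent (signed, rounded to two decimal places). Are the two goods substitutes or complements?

1.60; substitutes

%ΔQ_{Brand X detergent} = (13770 − 9716)/avg = 4054/11743 = 0.345226…
%ΔP_{Brand Y detergent} = (7.2 − 5.8)/avg = 1.4/6.5 = 0.215384…
E_cross = (4054/11743) / (1.4/6.5) = 1.6028…
E_cross > 0 ⇒ the goods are substitutes.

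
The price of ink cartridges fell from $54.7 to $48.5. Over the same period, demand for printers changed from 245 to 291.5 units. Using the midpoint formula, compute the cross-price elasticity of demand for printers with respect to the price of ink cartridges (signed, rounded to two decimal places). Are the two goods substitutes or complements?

-1.44; complements

%ΔQ_{printers} = (291.5 − 245)/avg = 46.5/268.25 = 0.173345…
%ΔP_{ink cartridges} = (48.5 − 54.7)/avg = -6.2/51.6 = -0.120155…
E_cross = (46.5/268.25) / (-6.2/51.6) = -1.4426…
E_cross < 0 ⇒ the goods are complements.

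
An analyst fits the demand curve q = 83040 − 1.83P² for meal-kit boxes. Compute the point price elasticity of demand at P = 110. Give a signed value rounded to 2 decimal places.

dq/dP = −2·1.83·P = -402.6. At P = 110, q = 60897.
Ed = (dq/dP)·(P/q) = (-402.6) × (110/60897) = -0.7272…

-0.73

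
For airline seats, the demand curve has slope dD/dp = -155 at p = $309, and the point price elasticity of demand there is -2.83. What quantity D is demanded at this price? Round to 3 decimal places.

16924.028

Ed = (dD/dp)·(p/D) ⇒ D = (dD/dp)·p/Ed = (-155)·309/(-2.83) = 16924.02826…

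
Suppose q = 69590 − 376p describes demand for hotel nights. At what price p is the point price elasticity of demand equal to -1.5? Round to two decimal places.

111.05

Ed = −376p/(69590 − 376p). Set this equal to -1.5:
376p = 1.5·(69590 − 376p) ⇒ 376p(1 + 1.5) = 1.5·69590
p = 1.5·69590 / (376·2.5) = 111.0478…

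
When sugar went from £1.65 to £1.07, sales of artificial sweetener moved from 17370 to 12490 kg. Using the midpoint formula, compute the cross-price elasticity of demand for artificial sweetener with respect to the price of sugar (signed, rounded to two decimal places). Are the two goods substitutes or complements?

%ΔQ_{artificial sweetener} = (12490 − 17370)/avg = -4880/14930 = -0.326858…
%ΔP_{sugar} = (1.07 − 1.65)/avg = -0.58/1.36 = -0.426470…
E_cross = (-4880/14930) / (-0.58/1.36) = 0.7664…
E_cross > 0 ⇒ the goods are substitutes.

0.77; substitutes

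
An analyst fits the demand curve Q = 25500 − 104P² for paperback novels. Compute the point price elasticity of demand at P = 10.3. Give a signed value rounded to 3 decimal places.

dQ/dP = −2·104·P = -2142.4. At P = 10.3, Q = 14466.64.
Ed = (dQ/dP)·(P/Q) = (-2142.4) × (10.3/14466.64) = -1.52535…

-1.525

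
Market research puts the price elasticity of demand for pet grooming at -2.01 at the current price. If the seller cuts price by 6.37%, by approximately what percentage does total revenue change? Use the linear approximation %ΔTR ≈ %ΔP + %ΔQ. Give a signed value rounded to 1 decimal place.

%ΔQ ≈ Ed × %ΔP = (-2.01) × (-6.37%) = +12.8037%
%ΔTR ≈ %ΔP + %ΔQ = (-6.37%) + (+12.8037%) = +6.4337%

+6.4%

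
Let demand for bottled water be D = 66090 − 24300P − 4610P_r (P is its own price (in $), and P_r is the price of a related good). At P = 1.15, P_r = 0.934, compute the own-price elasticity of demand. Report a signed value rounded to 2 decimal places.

-0.83

At the given values, D = 66090 − 24300(1.15) − 4610(0.934) = 33839.26.
∂D/∂P = −24300.
E = (-24300) × (1.15/33839.26) = -0.8258…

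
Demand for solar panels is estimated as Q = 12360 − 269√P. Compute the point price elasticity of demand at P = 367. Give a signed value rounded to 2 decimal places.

dQ/dP = −269/(2√P) = -7.02084. At P = 367, Q = 7206.7.
Ed = (dQ/dP)·(P/Q) = (-7.02084) × (367/7206.7) = -0.3575…

-0.36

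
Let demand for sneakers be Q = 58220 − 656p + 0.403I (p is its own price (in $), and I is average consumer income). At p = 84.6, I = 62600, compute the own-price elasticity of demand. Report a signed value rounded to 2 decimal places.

At the given values, Q = 58220 − 656(84.6) + 0.403(62600) = 27950.2.
∂Q/∂p = −656.
E = (-656) × (84.6/27950.2) = -1.9855…

-1.99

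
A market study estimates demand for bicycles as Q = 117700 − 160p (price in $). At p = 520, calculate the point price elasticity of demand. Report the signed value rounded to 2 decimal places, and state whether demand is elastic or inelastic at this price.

-2.41; elastic

dQ/dp = −160. At p = 520, Q = 117700 − 160(520) = 34500.
Ed = (dQ/dp)·(p/Q) = −160 × (520/34500) = -2.4115…
|Ed| = 2.41 > 1, so demand is elastic.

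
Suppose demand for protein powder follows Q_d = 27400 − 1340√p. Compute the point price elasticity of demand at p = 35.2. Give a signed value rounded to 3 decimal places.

-0.204

dQ_d/dp = −1340/(2√p) = -112.928. At p = 35.2, Q_d = 19449.8.
Ed = (dQ_d/dp)·(p/Q_d) = (-112.928) × (35.2/19449.8) = -0.20437…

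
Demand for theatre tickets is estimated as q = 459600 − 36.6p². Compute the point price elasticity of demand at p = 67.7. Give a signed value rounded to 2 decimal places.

dq/dp = −2·36.6·p = -4955.64. At p = 67.7, q = 291851.586.
Ed = (dq/dp)·(p/q) = (-4955.64) × (67.7/291851.586) = -1.1495…

-1.15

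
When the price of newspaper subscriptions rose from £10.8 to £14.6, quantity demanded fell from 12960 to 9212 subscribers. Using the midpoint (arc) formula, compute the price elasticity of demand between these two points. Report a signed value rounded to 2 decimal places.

%ΔQ = (9212 − 12960) / [(12960 + 9212)/2] = -3748/11086 = -0.338084…
%ΔP = (14.6 − 10.8) / [(10.8 + 14.6)/2] = 3.8/12.7 = 0.299212…
Arc Ed = %ΔQ / %ΔP = (-3748/11086) / (3.8/12.7) = -1.1299…

-1.13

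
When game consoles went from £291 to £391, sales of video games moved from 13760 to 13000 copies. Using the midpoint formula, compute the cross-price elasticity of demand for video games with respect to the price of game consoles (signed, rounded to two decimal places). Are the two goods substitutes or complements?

%ΔQ_{video games} = (13000 − 13760)/avg = -760/13380 = -0.056801…
%ΔP_{game consoles} = (391 − 291)/avg = 100/341 = 0.293255…
E_cross = (-760/13380) / (100/341) = -0.1936…
E_cross < 0 ⇒ the goods are complements.

-0.19; complements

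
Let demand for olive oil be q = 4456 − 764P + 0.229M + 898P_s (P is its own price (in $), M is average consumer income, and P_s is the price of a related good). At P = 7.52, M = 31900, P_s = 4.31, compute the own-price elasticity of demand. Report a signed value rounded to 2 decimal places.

-0.58

At the given values, q = 4456 − 764(7.52) + 0.229(31900) + 898(4.31) = 9886.2.
∂q/∂P = −764.
E = (-764) × (7.52/9886.2) = -0.5811…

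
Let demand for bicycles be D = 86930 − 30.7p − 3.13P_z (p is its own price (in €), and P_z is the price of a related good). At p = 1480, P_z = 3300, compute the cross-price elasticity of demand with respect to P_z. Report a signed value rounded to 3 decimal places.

-0.331

At the given values, D = 86930 − 30.7(1480) − 3.13(3300) = 31165.
∂D/∂P_z = -3.13.
E = (-3.13) × (3300/31165) = -0.33142…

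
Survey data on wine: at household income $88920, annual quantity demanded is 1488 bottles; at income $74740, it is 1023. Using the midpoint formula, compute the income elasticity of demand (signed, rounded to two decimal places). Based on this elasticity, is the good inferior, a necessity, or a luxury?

%ΔQ = (1023 − 1488)/[( 1488 + 1023)/2] = -465/1255.5 = -0.370370…
%ΔIncome = (74740 − 88920)/[( 88920 + 74740)/2] = -14180/81830 = -0.173286…
E_income = (-465/1255.5) / (-14180/81830) = 2.1373…
E_income > 1 ⇒ normal good, luxury.

2.14; luxury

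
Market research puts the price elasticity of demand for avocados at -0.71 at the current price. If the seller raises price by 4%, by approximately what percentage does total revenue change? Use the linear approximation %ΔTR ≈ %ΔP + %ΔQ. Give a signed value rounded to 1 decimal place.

%ΔQ ≈ Ed × %ΔP = (-0.71) × (+4%) = -2.8400%
%ΔTR ≈ %ΔP + %ΔQ = (+4%) + (-2.8400%) = +1.1600%

+1.2%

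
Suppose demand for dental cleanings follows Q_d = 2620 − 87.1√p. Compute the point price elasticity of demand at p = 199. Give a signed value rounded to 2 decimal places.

-0.44

dQ_d/dp = −87.1/(2√p) = -3.08718. At p = 199, Q_d = 1391.3.
Ed = (dQ_d/dp)·(p/Q_d) = (-3.08718) × (199/1391.3) = -0.4415…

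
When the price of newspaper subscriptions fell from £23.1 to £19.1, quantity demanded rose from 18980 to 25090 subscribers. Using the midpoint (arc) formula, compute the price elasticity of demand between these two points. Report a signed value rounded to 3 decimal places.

%ΔQ = (25090 − 18980) / [(18980 + 25090)/2] = 6110/22035 = 0.277286…
%ΔP = (19.1 − 23.1) / [(23.1 + 19.1)/2] = -4/21.1 = -0.189573…
Arc Ed = %ΔQ / %ΔP = (6110/22035) / (-4/21.1) = -1.46268…

-1.463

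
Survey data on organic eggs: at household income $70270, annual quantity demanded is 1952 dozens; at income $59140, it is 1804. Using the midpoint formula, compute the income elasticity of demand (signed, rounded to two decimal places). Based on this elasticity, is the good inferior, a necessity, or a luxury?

%ΔQ = (1804 − 1952)/[( 1952 + 1804)/2] = -148/1878 = -0.078807…
%ΔIncome = (59140 − 70270)/[( 70270 + 59140)/2] = -11130/64705 = -0.172011…
E_income = (-148/1878) / (-11130/64705) = 0.4581…
0 < E_income < 1 ⇒ normal good, necessity.

0.46; necessity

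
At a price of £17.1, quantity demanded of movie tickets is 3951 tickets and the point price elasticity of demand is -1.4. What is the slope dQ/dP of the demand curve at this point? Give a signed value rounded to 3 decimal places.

-323.474

Ed = (dQ/dP)·(P/Q) ⇒ dQ/dP = Ed·Q/P = (-1.4)·3951/17.1 = -323.47368…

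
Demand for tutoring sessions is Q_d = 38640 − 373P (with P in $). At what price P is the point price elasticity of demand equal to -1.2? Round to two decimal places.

Ed = −373P/(38640 − 373P). Set this equal to -1.2:
373P = 1.2·(38640 − 373P) ⇒ 373P(1 + 1.2) = 1.2·38640
P = 1.2·38640 / (373·2.2) = 56.5049…

56.50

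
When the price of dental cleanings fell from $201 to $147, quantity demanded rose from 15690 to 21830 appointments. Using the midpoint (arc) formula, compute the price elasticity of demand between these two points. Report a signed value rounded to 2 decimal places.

%ΔQ = (21830 − 15690) / [(15690 + 21830)/2] = 6140/18760 = 0.327292…
%ΔP = (147 − 201) / [(201 + 147)/2] = -54/174 = -0.310344…
Arc Ed = %ΔQ / %ΔP = (6140/18760) / (-54/174) = -1.0546…

-1.05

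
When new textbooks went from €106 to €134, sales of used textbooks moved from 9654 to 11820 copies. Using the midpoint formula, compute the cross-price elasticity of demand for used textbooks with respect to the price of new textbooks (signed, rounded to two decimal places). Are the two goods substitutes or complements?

0.86; substitutes

%ΔQ_{used textbooks} = (11820 − 9654)/avg = 2166/10737 = 0.201732…
%ΔP_{new textbooks} = (134 − 106)/avg = 28/120 = 0.233333…
E_cross = (2166/10737) / (28/120) = 0.8645…
E_cross > 0 ⇒ the goods are substitutes.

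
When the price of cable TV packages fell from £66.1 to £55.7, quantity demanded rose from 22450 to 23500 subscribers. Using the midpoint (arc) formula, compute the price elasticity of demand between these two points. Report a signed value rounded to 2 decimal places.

%ΔQ = (23500 − 22450) / [(22450 + 23500)/2] = 1050/22975 = 0.045701…
%ΔP = (55.7 − 66.1) / [(66.1 + 55.7)/2] = -10.4/60.9 = -0.170771…
Arc Ed = %ΔQ / %ΔP = (1050/22975) / (-10.4/60.9) = -0.2676…

-0.27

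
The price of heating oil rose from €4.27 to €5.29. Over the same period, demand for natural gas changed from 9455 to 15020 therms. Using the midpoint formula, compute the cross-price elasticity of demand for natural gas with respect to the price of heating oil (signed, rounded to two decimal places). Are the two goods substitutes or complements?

2.13; substitutes

%ΔQ_{natural gas} = (15020 − 9455)/avg = 5565/12237.5 = 0.454749…
%ΔP_{heating oil} = (5.29 − 4.27)/avg = 1.02/4.78 = 0.213389…
E_cross = (5565/12237.5) / (1.02/4.78) = 2.1310…
E_cross > 0 ⇒ the goods are substitutes.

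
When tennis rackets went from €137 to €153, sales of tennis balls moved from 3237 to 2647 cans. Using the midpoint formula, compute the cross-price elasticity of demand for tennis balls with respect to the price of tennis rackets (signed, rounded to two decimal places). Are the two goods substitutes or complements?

-1.82; complements

%ΔQ_{tennis balls} = (2647 − 3237)/avg = -590/2942 = -0.200543…
%ΔP_{tennis rackets} = (153 − 137)/avg = 16/145 = 0.110344…
E_cross = (-590/2942) / (16/145) = -1.8174…
E_cross < 0 ⇒ the goods are complements.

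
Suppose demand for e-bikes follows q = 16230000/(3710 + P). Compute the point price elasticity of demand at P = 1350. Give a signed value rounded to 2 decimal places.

-0.27

dq/dP = −16230000/(3710 + P)² = -0.633895. At P = 1350, q = 3207.51.
Ed = (dq/dP)·(P/q) = (-0.633895) × (1350/3207.51) = -0.2667…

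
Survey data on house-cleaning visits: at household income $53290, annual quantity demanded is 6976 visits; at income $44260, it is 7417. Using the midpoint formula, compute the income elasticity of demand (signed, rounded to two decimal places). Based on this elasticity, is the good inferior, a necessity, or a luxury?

%ΔQ = (7417 − 6976)/[( 6976 + 7417)/2] = 441/7196.5 = 0.061279…
%ΔIncome = (44260 − 53290)/[( 53290 + 44260)/2] = -9030/48775 = -0.185135…
E_income = (441/7196.5) / (-9030/48775) = -0.3309…
E_income < 0 ⇒ inferior good.

-0.33; inferior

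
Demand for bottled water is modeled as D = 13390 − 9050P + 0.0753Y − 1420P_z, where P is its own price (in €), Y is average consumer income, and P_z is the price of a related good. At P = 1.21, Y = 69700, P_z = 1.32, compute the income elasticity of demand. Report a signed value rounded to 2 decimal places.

0.90

At the given values, D = 13390 − 9050(1.21) + 0.0753(69700) − 1420(1.32) = 5813.51.
∂D/∂Y = 0.0753.
E = (0.0753) × (69700/5813.51) = 0.9027…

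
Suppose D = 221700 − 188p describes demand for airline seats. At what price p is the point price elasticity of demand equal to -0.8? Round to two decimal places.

524.11

Ed = −188p/(221700 − 188p). Set this equal to -0.8:
188p = 0.8·(221700 − 188p) ⇒ 188p(1 + 0.8) = 0.8·221700
p = 0.8·221700 / (188·1.8) = 524.1134…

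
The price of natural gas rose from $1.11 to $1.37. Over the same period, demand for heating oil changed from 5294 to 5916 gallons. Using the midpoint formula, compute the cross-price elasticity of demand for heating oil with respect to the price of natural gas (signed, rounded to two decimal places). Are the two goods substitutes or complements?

0.53; substitutes

%ΔQ_{heating oil} = (5916 − 5294)/avg = 622/5605 = 0.110972…
%ΔP_{natural gas} = (1.37 − 1.11)/avg = 0.26/1.24 = 0.209677…
E_cross = (622/5605) / (0.26/1.24) = 0.5292…
E_cross > 0 ⇒ the goods are substitutes.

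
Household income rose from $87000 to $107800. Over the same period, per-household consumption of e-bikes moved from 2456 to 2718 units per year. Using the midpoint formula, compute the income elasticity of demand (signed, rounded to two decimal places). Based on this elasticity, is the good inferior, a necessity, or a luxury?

0.47; necessity

%ΔQ = (2718 − 2456)/[( 2456 + 2718)/2] = 262/2587 = 0.101275…
%ΔIncome = (107800 − 87000)/[( 87000 + 107800)/2] = 20800/97400 = 0.213552…
E_income = (262/2587) / (20800/97400) = 0.4742…
0 < E_income < 1 ⇒ normal good, necessity.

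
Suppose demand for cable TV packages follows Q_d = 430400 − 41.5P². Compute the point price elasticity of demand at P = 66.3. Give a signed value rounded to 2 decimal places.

-1.47

dQ_d/dP = −2·41.5·P = -5502.9. At P = 66.3, Q_d = 247978.865.
Ed = (dQ_d/dP)·(P/Q_d) = (-5502.9) × (66.3/247978.865) = -1.4712…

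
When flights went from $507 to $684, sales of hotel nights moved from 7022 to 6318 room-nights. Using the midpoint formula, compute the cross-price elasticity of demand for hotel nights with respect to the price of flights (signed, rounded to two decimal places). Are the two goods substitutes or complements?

-0.36; complements

%ΔQ_{hotel nights} = (6318 − 7022)/avg = -704/6670 = -0.105547…
%ΔP_{flights} = (684 − 507)/avg = 177/595.5 = 0.297229…
E_cross = (-704/6670) / (177/595.5) = -0.3551…
E_cross < 0 ⇒ the goods are complements.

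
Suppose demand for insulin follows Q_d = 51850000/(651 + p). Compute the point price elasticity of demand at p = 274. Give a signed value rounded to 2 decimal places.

-0.30

dQ_d/dp = −51850000/(651 + p)² = -60.599. At p = 274, Q_d = 56054.1.
Ed = (dQ_d/dp)·(p/Q_d) = (-60.599) × (274/56054.1) = -0.2962…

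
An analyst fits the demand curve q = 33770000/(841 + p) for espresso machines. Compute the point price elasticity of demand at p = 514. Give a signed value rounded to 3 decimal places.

dq/dp = −33770000/(841 + p)² = -18.393. At p = 514, q = 24922.5.
Ed = (dq/dp)·(p/q) = (-18.393) × (514/24922.5) = -0.37933…

-0.379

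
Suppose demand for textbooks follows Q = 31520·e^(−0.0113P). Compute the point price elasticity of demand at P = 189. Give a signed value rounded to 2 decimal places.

dQ/dP = −0.0113·Q = -42.0864. At P = 189, Q = 3724.46.
Ed = (dQ/dP)·(P/Q) = (-42.0864) × (189/3724.46) = -2.1357

-2.14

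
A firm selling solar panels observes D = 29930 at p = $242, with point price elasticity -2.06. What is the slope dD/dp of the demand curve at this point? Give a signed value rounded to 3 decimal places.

-254.776

Ed = (dD/dp)·(p/D) ⇒ dD/dp = Ed·D/p = (-2.06)·29930/242 = -254.77603…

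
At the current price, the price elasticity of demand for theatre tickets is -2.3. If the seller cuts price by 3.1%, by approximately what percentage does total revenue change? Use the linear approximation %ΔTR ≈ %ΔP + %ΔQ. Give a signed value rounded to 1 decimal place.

%ΔQ ≈ Ed × %ΔP = (-2.3) × (-3.1%) = +7.1300%
%ΔTR ≈ %ΔP + %ΔQ = (-3.1%) + (+7.1300%) = +4.0300%

+4.0%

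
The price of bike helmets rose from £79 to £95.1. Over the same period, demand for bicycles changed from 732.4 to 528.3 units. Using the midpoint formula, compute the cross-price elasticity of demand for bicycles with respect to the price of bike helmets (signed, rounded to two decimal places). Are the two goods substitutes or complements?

%ΔQ_{bicycles} = (528.3 − 732.4)/avg = -204.1/630.35 = -0.323788…
%ΔP_{bike helmets} = (95.1 − 79)/avg = 16.1/87.05 = 0.184951…
E_cross = (-204.1/630.35) / (16.1/87.05) = -1.7506…
E_cross < 0 ⇒ the goods are complements.

-1.75; complements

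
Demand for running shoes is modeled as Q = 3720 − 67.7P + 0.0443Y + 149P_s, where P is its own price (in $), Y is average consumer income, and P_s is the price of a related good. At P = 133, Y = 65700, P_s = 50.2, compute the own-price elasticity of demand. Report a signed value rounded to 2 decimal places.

-1.76

At the given values, Q = 3720 − 67.7(133) + 0.0443(65700) + 149(50.2) = 5106.21.
∂Q/∂P = −67.7.
E = (-67.7) × (133/5106.21) = -1.7633…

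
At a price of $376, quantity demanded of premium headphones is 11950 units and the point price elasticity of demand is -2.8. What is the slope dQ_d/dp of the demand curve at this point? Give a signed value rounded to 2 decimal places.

-88.99

Ed = (dQ_d/dp)·(p/Q_d) ⇒ dQ_d/dp = Ed·Q_d/p = (-2.8)·11950/376 = -88.9893…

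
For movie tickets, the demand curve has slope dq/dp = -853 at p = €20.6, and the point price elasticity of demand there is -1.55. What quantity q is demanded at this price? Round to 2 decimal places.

Ed = (dq/dp)·(p/q) ⇒ q = (dq/dp)·p/Ed = (-853)·20.6/(-1.55) = 11336.6451…

11336.65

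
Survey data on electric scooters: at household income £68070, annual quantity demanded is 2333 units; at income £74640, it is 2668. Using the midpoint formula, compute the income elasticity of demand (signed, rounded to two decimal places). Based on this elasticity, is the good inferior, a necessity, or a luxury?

%ΔQ = (2668 − 2333)/[( 2333 + 2668)/2] = 335/2500.5 = 0.133973…
%ΔIncome = (74640 − 68070)/[( 68070 + 74640)/2] = 6570/71355 = 0.092074…
E_income = (335/2500.5) / (6570/71355) = 1.4550…
E_income > 1 ⇒ normal good, luxury.

1.46; luxury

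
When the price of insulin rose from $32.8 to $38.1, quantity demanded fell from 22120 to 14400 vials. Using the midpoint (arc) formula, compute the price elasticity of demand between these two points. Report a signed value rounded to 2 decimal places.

%ΔQ = (14400 − 22120) / [(22120 + 14400)/2] = -7720/18260 = -0.422782…
%ΔP = (38.1 − 32.8) / [(32.8 + 38.1)/2] = 5.3/35.45 = 0.149506…
Arc Ed = %ΔQ / %ΔP = (-7720/18260) / (5.3/35.45) = -2.8278…

-2.83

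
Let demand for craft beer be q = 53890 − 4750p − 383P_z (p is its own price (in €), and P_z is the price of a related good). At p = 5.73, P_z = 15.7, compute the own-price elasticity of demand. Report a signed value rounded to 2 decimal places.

-1.32

At the given values, q = 53890 − 4750(5.73) − 383(15.7) = 20659.4.
∂q/∂p = −4750.
E = (-4750) × (5.73/20659.4) = -1.3174…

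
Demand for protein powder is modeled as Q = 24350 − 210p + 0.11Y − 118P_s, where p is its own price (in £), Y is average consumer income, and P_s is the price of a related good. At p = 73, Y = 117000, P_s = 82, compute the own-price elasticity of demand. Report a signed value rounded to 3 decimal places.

-1.255

At the given values, Q = 24350 − 210(73) + 0.11(117000) − 118(82) = 12214.
∂Q/∂p = −210.
E = (-210) × (73/12214) = -1.25511…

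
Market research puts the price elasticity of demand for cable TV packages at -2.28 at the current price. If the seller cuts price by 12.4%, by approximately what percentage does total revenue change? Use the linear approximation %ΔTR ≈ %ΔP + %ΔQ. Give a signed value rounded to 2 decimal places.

%ΔQ ≈ Ed × %ΔP = (-2.28) × (-12.4%) = +28.2720%
%ΔTR ≈ %ΔP + %ΔQ = (-12.4%) + (+28.2720%) = +15.8720%

+15.87%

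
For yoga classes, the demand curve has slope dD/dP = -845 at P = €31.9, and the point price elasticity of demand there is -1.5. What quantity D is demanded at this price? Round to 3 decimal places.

17970.333

Ed = (dD/dP)·(P/D) ⇒ D = (dD/dP)·P/Ed = (-845)·31.9/(-1.5) = 17970.33333…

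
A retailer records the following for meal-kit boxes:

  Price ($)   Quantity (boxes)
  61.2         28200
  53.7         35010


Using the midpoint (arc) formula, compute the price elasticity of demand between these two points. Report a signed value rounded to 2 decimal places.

%ΔQ = (35010 − 28200) / [(28200 + 35010)/2] = 6810/31605 = 0.215472…
%ΔP = (53.7 − 61.2) / [(61.2 + 53.7)/2] = -7.5/57.45 = -0.130548…
Arc Ed = %ΔQ / %ΔP = (6810/31605) / (-7.5/57.45) = -1.6505…

-1.65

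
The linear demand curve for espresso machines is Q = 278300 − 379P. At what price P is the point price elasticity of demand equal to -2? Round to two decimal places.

Ed = −379P/(278300 − 379P). Set this equal to -2:
379P = 2·(278300 − 379P) ⇒ 379P(1 + 2) = 2·278300
P = 2·278300 / (379·3) = 489.5338…

489.53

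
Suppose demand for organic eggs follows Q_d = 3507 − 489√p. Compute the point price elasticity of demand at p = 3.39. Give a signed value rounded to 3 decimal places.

dQ_d/dp = −489/(2√p) = -132.794. At p = 3.39, Q_d = 2606.66.
Ed = (dQ_d/dp)·(p/Q_d) = (-132.794) × (3.39/2606.66) = -0.17270…

-0.173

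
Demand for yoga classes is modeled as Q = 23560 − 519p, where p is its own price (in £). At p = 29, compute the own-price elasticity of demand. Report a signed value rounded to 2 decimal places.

-1.77

At the given values, Q = 23560 − 519(29) = 8509.
∂Q/∂p = −519.
E = (-519) × (29/8509) = -1.7688…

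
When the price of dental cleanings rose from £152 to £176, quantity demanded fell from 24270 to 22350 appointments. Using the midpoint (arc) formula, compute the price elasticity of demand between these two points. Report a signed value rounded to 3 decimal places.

-0.563

%ΔQ = (22350 − 24270) / [(24270 + 22350)/2] = -1920/23310 = -0.082368…
%ΔP = (176 − 152) / [(152 + 176)/2] = 24/164 = 0.146341…
Arc Ed = %ΔQ / %ΔP = (-1920/23310) / (24/164) = -0.56284…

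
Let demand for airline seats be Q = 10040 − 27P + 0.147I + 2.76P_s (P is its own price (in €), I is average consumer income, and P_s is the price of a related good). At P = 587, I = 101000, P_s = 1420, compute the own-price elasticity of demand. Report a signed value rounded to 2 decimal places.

-1.22

At the given values, Q = 10040 − 27(587) + 0.147(101000) + 2.76(1420) = 12957.2.
∂Q/∂P = −27.
E = (-27) × (587/12957.2) = -1.2231…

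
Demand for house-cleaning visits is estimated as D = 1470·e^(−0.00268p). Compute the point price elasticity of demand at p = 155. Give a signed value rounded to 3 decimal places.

-0.415

dD/dp = −0.00268·D = -2.60044. At p = 155, D = 970.312.
Ed = (dD/dp)·(p/D) = (-2.60044) × (155/970.312) = -0.4154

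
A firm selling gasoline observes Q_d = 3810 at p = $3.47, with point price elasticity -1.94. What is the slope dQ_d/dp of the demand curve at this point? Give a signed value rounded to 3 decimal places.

Ed = (dQ_d/dp)·(p/Q_d) ⇒ dQ_d/dp = Ed·Q_d/p = (-1.94)·3810/3.47 = -2130.08645…

-2130.086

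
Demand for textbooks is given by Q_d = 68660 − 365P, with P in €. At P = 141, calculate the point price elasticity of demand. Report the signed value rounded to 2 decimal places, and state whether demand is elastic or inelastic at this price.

dQ_d/dP = −365. At P = 141, Q_d = 68660 − 365(141) = 17195.
Ed = (dQ_d/dP)·(P/Q_d) = −365 × (141/17195) = -2.9930…
|Ed| = 2.99 > 1, so demand is elastic.

-2.99; elastic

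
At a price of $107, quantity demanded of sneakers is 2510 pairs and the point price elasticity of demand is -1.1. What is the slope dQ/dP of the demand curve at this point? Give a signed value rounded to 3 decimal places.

-25.804

Ed = (dQ/dP)·(P/Q) ⇒ dQ/dP = Ed·Q/P = (-1.1)·2510/107 = -25.80373…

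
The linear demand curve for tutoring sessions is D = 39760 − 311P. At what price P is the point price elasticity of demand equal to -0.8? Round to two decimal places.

56.82

Ed = −311P/(39760 − 311P). Set this equal to -0.8:
311P = 0.8·(39760 − 311P) ⇒ 311P(1 + 0.8) = 0.8·39760
P = 0.8·39760 / (311·1.8) = 56.8202…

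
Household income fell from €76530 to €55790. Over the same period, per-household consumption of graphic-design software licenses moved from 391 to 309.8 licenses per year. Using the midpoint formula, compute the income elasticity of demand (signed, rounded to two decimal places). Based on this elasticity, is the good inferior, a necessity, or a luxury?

%ΔQ = (309.8 − 391)/[( 391 + 309.8)/2] = -81.2/350.4 = -0.231735…
%ΔIncome = (55790 − 76530)/[( 76530 + 55790)/2] = -20740/66160 = -0.313482…
E_income = (-81.2/350.4) / (-20740/66160) = 0.7392…
0 < E_income < 1 ⇒ normal good, necessity.

0.74; necessity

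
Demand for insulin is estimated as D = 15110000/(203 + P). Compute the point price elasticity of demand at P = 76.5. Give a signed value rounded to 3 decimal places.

-0.274

dD/dP = −15110000/(203 + P)² = -193.42. At P = 76.5, D = 54060.8.
Ed = (dD/dP)·(P/D) = (-193.42) × (76.5/54060.8) = -0.27370…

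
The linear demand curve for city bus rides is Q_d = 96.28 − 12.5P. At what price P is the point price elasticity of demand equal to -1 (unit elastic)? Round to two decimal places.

3.85

Ed = −12.5P/(96.28 − 12.5P). Set this equal to -1:
12.5P = 1·(96.28 − 12.5P) ⇒ 12.5P(1 + 1) = 1·96.28
P = 1·96.28 / (12.5·2) = 3.8512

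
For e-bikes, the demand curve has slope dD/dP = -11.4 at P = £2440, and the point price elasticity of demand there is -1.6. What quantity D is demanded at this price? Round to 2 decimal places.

Ed = (dD/dP)·(P/D) ⇒ D = (dD/dP)·P/Ed = (-11.4)·2440/(-1.6) = 17385

17385.00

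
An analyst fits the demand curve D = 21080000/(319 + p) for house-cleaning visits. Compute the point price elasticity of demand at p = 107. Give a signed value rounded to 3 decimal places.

-0.251

dD/dp = −21080000/(319 + p)² = -116.159. At p = 107, D = 49483.6.
Ed = (dD/dp)·(p/D) = (-116.159) × (107/49483.6) = -0.25117…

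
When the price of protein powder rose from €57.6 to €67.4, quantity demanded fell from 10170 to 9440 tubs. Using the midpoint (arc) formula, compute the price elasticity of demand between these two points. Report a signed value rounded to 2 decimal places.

-0.47

%ΔQ = (9440 − 10170) / [(10170 + 9440)/2] = -730/9805 = -0.074451…
%ΔP = (67.4 − 57.6) / [(57.6 + 67.4)/2] = 9.8/62.5 = 0.1568
Arc Ed = %ΔQ / %ΔP = (-730/9805) / (9.8/62.5) = -0.4748…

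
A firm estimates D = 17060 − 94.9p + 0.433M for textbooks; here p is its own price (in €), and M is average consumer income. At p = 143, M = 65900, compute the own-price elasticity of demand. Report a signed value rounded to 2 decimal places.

-0.42

At the given values, D = 17060 − 94.9(143) + 0.433(65900) = 32024.
∂D/∂p = −94.9.
E = (-94.9) × (143/32024) = -0.4237…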